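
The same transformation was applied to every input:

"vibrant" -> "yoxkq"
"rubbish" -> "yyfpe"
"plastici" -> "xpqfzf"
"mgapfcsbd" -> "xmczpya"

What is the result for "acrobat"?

The pattern: delete the first 2 characters, then shift every letter 3 places backward in the alphabet (wrapping around).
Starting from "acrobat": after the first operation, "robat"; after the second, "olyxq".

olyxq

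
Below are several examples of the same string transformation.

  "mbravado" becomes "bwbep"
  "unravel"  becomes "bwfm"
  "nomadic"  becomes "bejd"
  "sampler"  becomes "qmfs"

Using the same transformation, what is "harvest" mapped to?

wftu

Looking at the pairs, the operation is to shift every letter 1 place forward in the alphabet (wrapping around), then delete the first 3 characters.
Starting from "harvest": after the first operation, "ibswftu"; after the second, "wftu".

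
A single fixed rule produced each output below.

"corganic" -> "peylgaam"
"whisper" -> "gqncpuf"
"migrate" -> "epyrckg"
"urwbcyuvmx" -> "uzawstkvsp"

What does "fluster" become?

Rule — shift every letter 2 places backward in the alphabet (wrapping around), then move the first 2 characters to the end (rotate left by 2).
On "fluster": the first step gives "djsqrcp", and the second then gives "sqrcpdj".

sqrcpdj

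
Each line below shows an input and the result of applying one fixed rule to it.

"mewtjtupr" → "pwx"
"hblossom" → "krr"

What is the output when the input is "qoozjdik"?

The rule is to shift every letter 3 places forward in the alphabet (wrapping around), then keep one character in every 3, starting at position 1 (positions 1st, 4th, 7th, ...).
Starting from "qoozjdik": after the first operation, "trrcmgln"; after the second, "tcl".

tcl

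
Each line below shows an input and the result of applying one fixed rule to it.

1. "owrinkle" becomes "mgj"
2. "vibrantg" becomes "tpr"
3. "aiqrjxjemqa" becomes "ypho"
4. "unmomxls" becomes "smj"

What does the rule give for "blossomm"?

zqk

Looking at the pairs, the operation is to shift every letter 2 places backward in the alphabet (wrapping around), then keep one character in every 3, starting at position 1 (positions 1st, 4th, 7th, ...).
"blossomm" → "zjmqqmkk" → "zqk".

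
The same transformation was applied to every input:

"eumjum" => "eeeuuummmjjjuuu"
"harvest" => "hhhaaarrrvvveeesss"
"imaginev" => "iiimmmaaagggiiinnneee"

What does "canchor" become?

The rule is to delete the last character, then repeat every character 3 times.
On "canchor" that produces "cccaaannnccchhhooo".

cccaaannnccchhhooo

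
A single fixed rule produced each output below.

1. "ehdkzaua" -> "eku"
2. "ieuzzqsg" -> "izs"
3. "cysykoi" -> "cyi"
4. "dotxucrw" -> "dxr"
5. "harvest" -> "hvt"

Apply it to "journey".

Rule — keep one character in every 3, starting at position 1 (positions 1st, 4th, 7th, ...).
Applying that to "journey" gives "jry".

jry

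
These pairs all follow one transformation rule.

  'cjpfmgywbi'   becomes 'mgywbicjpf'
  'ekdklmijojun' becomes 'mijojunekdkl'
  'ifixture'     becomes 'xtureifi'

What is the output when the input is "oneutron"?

Each output is the input with this applied: move the last character to the front, then swap the front and back halves of the string.
Starting from "oneutron": after the first operation, "noneutro"; after the second, "utronone".

utronone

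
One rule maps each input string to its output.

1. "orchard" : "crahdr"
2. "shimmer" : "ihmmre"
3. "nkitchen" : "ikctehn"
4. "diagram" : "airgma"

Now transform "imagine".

Each output is the input with this applied: delete the first character, then swap each adjacent pair of characters (1↔2, 3↔4, ...).
Applying both steps to "imagine": "magine", then "amigen".
(Check on "shimmer": → "himmer" → "ihmmre" ✓)

amigen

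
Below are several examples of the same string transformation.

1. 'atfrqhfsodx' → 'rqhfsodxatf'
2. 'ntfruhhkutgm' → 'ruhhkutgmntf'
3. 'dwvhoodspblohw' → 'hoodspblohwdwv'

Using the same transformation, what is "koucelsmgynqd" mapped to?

celsmgynqdkou

The pattern: move the first 3 characters to the end (rotate left by 3).
Applying that to "koucelsmgynqd" gives "celsmgynqdkou".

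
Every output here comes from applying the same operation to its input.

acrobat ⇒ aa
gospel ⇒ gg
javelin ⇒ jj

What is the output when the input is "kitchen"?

kk

Looking at the pairs, the operation is to repeat every character 3 times, then keep only the first 2 characters.
Applying that to "kitchen" gives "kk".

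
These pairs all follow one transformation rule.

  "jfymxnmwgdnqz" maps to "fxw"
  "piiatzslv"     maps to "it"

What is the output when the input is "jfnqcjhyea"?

fc

The pattern: keep one character in every 3, starting at position 2 (positions 2nd, 5th, 8th, ...), then delete the last character.
For "jfnqcjhyea", step one produces "fcy"; step two turns that into "fc".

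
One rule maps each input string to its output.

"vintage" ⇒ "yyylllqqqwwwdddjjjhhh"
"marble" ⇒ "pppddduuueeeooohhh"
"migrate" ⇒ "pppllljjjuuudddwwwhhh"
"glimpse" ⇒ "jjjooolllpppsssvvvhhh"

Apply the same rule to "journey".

The rule is to repeat every character 3 times, then shift every letter 3 places forward in the alphabet (wrapping around).
Applying that to "journey" gives "mmmrrrxxxuuuqqqhhhbbb".

mmmrrrxxxuuuqqqhhhbbb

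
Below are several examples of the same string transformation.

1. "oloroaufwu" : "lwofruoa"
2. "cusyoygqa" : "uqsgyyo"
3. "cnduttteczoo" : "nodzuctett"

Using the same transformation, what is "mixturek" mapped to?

The rule is to take characters alternately from the front and the back (1st, last, 2nd, 2nd-last, ...), then delete the first 2 characters.
Starting from "mixturek": after the first operation, "mkiexrtu"; after the second, "iexrtu".
(Check on "oloroaufwu": → "oulwofruoa" → "lwofruoa" ✓)

iexrtu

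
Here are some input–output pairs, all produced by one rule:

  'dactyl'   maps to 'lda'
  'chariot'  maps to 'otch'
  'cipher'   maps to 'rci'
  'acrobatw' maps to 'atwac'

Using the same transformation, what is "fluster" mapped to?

The pattern: move the first 2 characters to the end (rotate left by 2), then delete the first 3 characters.
For "fluster" the result is "erfl".

erfl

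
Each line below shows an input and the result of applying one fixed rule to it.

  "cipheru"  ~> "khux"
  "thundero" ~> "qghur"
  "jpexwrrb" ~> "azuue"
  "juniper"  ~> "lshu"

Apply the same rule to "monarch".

Rule — delete the first 3 characters, then shift every letter 3 places forward in the alphabet (wrapping around).
On "monarch": the first step gives "arch", and the second then gives "dufk".

dufk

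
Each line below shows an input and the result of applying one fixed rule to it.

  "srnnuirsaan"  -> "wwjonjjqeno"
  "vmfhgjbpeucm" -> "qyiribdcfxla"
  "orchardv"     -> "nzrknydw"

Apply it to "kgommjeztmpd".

ilzgckiifavp

The rule is to move the last 3 characters to the front (rotate right by 3), then shift every letter 4 places backward in the alphabet (wrapping around).
For "kgommjeztmpd", step one produces "mpdkgommjezt"; step two turns that into "ilzgckiifavp".
(Check on "srnnuirsaan": → "aansrnnuirs" → "wwjonjjqeno" ✓)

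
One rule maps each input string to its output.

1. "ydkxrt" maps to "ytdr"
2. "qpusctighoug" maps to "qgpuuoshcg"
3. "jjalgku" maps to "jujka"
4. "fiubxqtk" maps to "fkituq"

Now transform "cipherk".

The pattern: take characters alternately from the front and the back (1st, last, 2nd, 2nd-last, ...), then delete the last 2 characters.
On "cipherk": the first step gives "ckirpeh", and the second then gives "ckirp".

ckirp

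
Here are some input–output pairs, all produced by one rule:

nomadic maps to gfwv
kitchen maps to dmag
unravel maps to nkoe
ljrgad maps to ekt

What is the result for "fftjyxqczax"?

ymrjsq

Looking at the pairs, the operation is to keep every other character starting from the first (positions 1st, 3rd, 5th, ...), then shift every letter 7 places backward in the alphabet (wrapping around).
"fftjyxqczax" → "ftyqzx" → "ymrjsq".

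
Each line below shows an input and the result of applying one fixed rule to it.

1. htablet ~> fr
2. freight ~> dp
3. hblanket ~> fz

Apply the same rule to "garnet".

ey

The pattern: shift every letter 2 places backward in the alphabet (wrapping around), then keep only the first 2 characters.
On "garnet": the first step gives "eyplcr", and the second then gives "ey".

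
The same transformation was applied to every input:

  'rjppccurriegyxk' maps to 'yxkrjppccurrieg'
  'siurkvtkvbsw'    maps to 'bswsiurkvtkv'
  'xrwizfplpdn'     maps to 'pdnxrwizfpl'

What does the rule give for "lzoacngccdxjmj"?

jmjlzoacngccdx

In each case the input is transformed by: move the last 3 characters to the front (rotate right by 3).
So "lzoacngccdxjmj" becomes "jmjlzoacngccdx".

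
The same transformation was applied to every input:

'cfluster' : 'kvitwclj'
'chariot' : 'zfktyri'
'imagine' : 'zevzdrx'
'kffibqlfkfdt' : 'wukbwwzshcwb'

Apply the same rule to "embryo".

In each case the input is transformed by: shift every letter 9 places backward in the alphabet (wrapping around), then move the last 3 characters to the front (rotate right by 3).
Working it through for "embryo": intermediate "vdsipf", final "ipfvds".

ipfvds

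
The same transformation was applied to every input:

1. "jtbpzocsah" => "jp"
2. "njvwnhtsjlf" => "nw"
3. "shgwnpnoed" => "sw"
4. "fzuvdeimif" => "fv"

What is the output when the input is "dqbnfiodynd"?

dn

Looking at the pairs, the operation is to keep one character in every 3, starting at position 1 (positions 1st, 4th, 7th, ...), then keep only the first 2 characters.
"dqbnfiodynd" → "dnon" → "dn".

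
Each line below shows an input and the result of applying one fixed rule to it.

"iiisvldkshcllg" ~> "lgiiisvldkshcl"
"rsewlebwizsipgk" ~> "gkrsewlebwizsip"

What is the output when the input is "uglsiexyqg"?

qguglsiexy

In each case the input is transformed by: move the last 2 characters to the front (rotate right by 2).
On "uglsiexyqg" that produces "qguglsiexy".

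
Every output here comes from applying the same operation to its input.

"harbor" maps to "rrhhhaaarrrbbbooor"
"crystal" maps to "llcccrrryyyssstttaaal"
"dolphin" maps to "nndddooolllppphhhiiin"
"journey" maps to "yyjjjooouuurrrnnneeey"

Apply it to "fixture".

Rule — repeat every character 3 times, then move the last 2 characters to the front (rotate right by 2).
Starting from "fixture": after the first operation, "fffiiixxxtttuuurrreee"; after the second, "eefffiiixxxtttuuurrre".

eefffiiixxxtttuuurrre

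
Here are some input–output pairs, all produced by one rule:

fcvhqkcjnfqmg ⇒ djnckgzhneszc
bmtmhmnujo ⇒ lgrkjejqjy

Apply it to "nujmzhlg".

diewjgrk

Looking at the pairs, the operation is to shift every letter 3 places backward in the alphabet (wrapping around), then reverse the string.
Applying both steps to "nujmzhlg": "krgjweid", then "diewjgrk".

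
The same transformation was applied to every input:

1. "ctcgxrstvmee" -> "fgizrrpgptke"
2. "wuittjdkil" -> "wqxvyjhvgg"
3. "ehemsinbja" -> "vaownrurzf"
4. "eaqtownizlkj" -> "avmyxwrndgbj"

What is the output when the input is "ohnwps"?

jcfbua

Each output is the input with this applied: shift every letter 13 places forward in the alphabet (wrapping around) — i.e. ROT13, then swap the front and back halves of the string.
Applying both steps to "ohnwps": "buajcf", then "jcfbua".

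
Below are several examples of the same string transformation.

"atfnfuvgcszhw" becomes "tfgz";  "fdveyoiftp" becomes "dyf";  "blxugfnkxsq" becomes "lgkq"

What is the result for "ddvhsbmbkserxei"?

dsbee

In each case the input is transformed by: keep one character in every 3, starting at position 2 (positions 2nd, 5th, 8th, ...).
Doing the same to "ddvhsbmbkserxei": "dsbee".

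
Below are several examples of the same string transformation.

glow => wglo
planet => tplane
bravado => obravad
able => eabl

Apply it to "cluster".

Each output is the input with this applied: move the last character to the front.
Applying that to "cluster" gives "rcluste".

rcluste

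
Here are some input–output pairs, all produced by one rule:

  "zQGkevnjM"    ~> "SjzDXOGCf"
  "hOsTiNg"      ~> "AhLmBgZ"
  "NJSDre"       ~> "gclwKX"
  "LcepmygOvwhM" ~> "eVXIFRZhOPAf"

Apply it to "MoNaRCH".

fHgTkva

The pattern: shift every letter 7 places backward in the alphabet (wrapping around), then flip the case of every letter.
Starting from "MoNaRCH": after the first operation, "FhGtKVA"; after the second, "fHgTkva".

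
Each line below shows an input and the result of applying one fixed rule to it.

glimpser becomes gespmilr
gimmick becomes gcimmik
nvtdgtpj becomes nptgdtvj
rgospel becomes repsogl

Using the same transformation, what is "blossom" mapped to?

bossolm

The transformation: swap the first and last characters, then reverse the string.
For "blossom", step one produces "mlossob"; step two turns that into "bossolm".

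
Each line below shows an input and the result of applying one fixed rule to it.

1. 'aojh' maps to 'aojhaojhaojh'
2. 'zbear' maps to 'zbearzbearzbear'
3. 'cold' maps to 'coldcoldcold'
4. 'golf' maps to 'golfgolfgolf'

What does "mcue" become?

Looking at the pairs, the operation is to write the whole string 3 times in a row.
"mcue" → "mcuemcuemcue".

mcuemcuemcue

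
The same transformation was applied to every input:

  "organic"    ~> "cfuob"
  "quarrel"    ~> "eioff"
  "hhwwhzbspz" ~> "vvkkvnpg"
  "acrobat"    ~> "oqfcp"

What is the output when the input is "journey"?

xcifb

Each output is the input with this applied: shift every letter 12 places backward in the alphabet (wrapping around), then delete the last 2 characters.
Applying that to "journey" gives "xcifb".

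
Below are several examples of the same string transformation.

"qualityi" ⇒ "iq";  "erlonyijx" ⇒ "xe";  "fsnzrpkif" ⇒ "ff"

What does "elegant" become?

te

The transformation: move the last character to the front, then keep only the first 2 characters.
Working it through for "elegant": intermediate "telegan", final "te".
(Check on "fsnzrpkif": → "ffsnzrpki" → "ff" ✓)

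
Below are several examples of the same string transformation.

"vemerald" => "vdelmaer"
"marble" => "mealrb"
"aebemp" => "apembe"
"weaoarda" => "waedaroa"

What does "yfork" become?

Looking at the pairs, the operation is to take characters alternately from the front and the back (1st, last, 2nd, 2nd-last, ...).
Applying that to "yfork" gives "ykfro".

ykfro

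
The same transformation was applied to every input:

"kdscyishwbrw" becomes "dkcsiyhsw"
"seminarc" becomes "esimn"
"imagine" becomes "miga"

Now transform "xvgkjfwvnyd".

The rule is to delete the last 3 characters, then swap each adjacent pair of characters (1↔2, 3↔4, ...).
For "xvgkjfwvnyd", step one produces "xvgkjfwv"; step two turns that into "vxkgfjvw".

vxkgfjvw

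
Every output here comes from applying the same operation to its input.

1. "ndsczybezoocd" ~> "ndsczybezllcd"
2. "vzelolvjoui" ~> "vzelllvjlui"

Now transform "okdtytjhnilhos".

The rule is to replace every "o" with "l".
For "okdtytjhnilhos" the result is "lkdtytjhnilhls".

lkdtytjhnilhls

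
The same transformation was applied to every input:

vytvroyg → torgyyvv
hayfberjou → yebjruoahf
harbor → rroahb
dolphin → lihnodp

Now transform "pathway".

The rule is to swap each adjacent pair of characters (1↔2, 3↔4, ...), then move the first 3 characters to the end (rotate left by 3).
For "pathway", step one produces "aphtawy"; step two turns that into "tawyaph".

tawyaph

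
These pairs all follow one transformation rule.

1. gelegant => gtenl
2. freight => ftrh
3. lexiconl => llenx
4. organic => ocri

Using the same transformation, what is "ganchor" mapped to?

The rule is to take characters alternately from the front and the back (1st, last, 2nd, 2nd-last, ...), then delete the last 3 characters.
Working it through for "ganchor": intermediate "graonhc", final "grao".

grao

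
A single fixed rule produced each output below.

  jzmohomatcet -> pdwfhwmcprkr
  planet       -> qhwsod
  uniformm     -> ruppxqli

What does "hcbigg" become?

ljjkfe

Each output is the input with this applied: swap the front and back halves of the string, then shift every letter 3 places forward in the alphabet (wrapping around).
Working it through for "hcbigg": intermediate "igghcb", final "ljjkfe".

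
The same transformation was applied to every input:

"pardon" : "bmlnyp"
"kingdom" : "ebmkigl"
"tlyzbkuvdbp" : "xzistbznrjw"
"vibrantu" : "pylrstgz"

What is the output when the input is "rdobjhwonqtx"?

zhfumlorvpbm

Looking at the pairs, the operation is to move the first 3 characters to the end (rotate left by 3), then shift every letter 2 places backward in the alphabet (wrapping around).
For "rdobjhwonqtx", step one produces "bjhwonqtxrdo"; step two turns that into "zhfumlorvpbm".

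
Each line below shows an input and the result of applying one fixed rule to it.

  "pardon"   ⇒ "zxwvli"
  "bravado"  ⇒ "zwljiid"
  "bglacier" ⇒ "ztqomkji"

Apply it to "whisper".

The rule is to shift every letter 8 places forward in the alphabet (wrapping around), then sort the characters into reverse alphabetical order.
Starting from "whisper": after the first operation, "epqaxmz"; after the second, "zxqpmea".

zxqpmea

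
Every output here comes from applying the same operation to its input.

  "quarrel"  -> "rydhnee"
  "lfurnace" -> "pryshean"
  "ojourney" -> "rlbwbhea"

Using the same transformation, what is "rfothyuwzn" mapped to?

Rule — shift every letter 13 places forward in the alphabet (wrapping around) — i.e. ROT13, then move the last 2 characters to the front (rotate right by 2).
For "rfothyuwzn", step one produces "esbgulhjma"; step two turns that into "maesbgulhj".

maesbgulhj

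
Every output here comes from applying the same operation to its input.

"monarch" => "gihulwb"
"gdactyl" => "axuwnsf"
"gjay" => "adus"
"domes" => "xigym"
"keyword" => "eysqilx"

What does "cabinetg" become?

wuvchyna

The pattern: shift every letter 6 places backward in the alphabet (wrapping around).
So "cabinetg" becomes "wuvchyna".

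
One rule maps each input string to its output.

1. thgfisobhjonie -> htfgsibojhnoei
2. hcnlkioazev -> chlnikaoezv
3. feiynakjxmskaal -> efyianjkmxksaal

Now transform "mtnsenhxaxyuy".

tmsnnexhxauyy

What's happening: swap each adjacent pair of characters (1↔2, 3↔4, ...).
"mtnsenhxaxyuy" → "tmsnnexhxauyy".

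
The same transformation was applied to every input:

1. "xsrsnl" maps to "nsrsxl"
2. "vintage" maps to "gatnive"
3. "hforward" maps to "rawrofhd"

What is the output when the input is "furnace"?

canrufe

What's happening: move the last character to the front, then reverse the string.
Starting from "furnace": after the first operation, "efurnac"; after the second, "canrufe".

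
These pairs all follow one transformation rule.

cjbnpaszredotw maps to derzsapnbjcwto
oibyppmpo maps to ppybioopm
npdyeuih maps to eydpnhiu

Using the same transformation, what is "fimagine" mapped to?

gamifeni

What's happening: reverse the string, then move the first 3 characters to the end (rotate left by 3).
Starting from "fimagine": after the first operation, "enigamif"; after the second, "gamifeni".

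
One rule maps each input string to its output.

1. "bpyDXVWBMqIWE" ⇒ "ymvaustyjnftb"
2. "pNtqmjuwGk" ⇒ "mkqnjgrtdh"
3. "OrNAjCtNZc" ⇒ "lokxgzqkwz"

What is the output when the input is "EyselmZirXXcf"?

The pattern: shift every letter 3 places backward in the alphabet (wrapping around), then convert every letter to lowercase.
Starting from "EyselmZirXXcf": after the first operation, "BvpbijWfoUUzc"; after the second, "bvpbijwfouuzc".

bvpbijwfouuzc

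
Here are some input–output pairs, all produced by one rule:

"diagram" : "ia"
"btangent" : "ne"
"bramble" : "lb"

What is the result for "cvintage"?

Each output is the input with this applied: sort the characters into reverse alphabetical order, then keep one character in every 3, starting at position 3 (positions 3rd, 6th, 9th, ...).
Doing the same to "cvintage": "ne".

ne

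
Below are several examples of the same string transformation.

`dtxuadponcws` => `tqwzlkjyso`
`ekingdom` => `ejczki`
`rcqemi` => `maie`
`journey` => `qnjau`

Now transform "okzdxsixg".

Rule — shift every letter 4 places backward in the alphabet (wrapping around), then delete the first 2 characters.
Applying both steps to "okzdxsixg": "kgvztoetc", then "vztoetc".

vztoetc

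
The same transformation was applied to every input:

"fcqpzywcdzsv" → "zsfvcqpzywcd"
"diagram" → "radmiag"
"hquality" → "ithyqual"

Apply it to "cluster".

tecrlus

Rule — swap the first and last characters, then move the last 3 characters to the front (rotate right by 3).
Applying both steps to "cluster": "rlustec", then "tecrlus".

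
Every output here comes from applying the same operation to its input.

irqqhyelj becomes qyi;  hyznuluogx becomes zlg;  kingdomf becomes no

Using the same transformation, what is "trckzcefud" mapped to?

ccu

In each case the input is transformed by: swap the first and last characters, then keep one character in every 3, starting at position 3 (positions 3rd, 6th, 9th, ...).
Working it through for "trckzcefud": intermediate "drckzcefut", final "ccu".
(Check on "kingdomf": → "fingdomk" → "no" ✓)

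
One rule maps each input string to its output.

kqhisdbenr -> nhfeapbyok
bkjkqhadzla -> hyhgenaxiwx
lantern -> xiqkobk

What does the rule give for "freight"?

The transformation: shift every letter 3 places backward in the alphabet (wrapping around), then swap each adjacent pair of characters (1↔2, 3↔4, ...).
Applying both steps to "freight": "cobfdeq", then "ocfbedq".

ocfbedq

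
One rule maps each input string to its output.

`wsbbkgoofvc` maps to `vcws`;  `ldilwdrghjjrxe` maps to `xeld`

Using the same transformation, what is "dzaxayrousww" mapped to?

The transformation: move the first 2 characters to the end (rotate left by 2), then keep only the last 4 characters.
For "dzaxayrousww", step one produces "axayrouswwdz"; step two turns that into "wwdz".
(Check on "ldilwdrghjjrxe": → "ilwdrghjjrxeld" → "xeld" ✓)

wwdz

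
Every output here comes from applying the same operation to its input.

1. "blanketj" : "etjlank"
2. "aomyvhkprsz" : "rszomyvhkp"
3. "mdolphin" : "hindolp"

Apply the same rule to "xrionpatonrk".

nrkrionpato

Each output is the input with this applied: delete the first character, then move the last 3 characters to the front (rotate right by 3).
"xrionpatonrk" → "rionpatonrk" → "nrkrionpato".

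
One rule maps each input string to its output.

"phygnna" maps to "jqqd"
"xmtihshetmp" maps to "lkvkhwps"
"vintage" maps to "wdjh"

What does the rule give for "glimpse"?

Rule — shift every letter 3 places forward in the alphabet (wrapping around), then delete the first 3 characters.
Working it through for "glimpse": intermediate "jolpsvh", final "psvh".

psvh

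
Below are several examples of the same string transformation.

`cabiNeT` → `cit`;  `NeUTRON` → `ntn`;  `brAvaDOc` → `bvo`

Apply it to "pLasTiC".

The pattern: keep one character in every 3, starting at position 1 (positions 1st, 4th, 7th, ...), then convert every letter to lowercase.
Applying both steps to "pLasTiC": "psC", then "psc".

psc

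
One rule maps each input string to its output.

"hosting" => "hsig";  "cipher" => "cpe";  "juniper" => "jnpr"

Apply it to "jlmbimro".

jmir

Looking at the pairs, the operation is to keep every other character starting from the first (positions 1st, 3rd, 5th, ...).
For "jlmbimro" the result is "jmir".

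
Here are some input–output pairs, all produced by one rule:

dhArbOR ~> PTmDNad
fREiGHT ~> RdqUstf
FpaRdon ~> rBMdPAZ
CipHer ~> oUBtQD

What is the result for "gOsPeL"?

SaEbQx

The transformation: shift every letter 12 places forward in the alphabet (wrapping around), then flip the case of every letter.
On "gOsPeL": the first step gives "sAeBqX", and the second then gives "SaEbQx".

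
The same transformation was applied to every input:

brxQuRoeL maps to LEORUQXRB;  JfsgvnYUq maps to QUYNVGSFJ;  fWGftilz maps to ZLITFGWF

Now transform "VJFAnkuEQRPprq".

QRPPRQEUKNAFJV

The transformation: reverse the string, then convert every letter to uppercase.
For "VJFAnkuEQRPprq", step one produces "qrpPRQEuknAFJV"; step two turns that into "QRPPRQEUKNAFJV".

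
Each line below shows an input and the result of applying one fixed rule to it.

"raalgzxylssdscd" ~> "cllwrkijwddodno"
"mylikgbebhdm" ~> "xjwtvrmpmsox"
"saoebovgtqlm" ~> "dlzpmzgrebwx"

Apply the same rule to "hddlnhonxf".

soowyszyiq

Each output is the input with this applied: shift every letter 11 places forward in the alphabet (wrapping around).
For "hddlnhonxf" the result is "soowyszyiq".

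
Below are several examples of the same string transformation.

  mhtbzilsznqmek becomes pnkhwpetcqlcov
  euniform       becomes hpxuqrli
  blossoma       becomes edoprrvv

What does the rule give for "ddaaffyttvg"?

gjgydwdwibi

Looking at the pairs, the operation is to shift every letter 3 places forward in the alphabet (wrapping around), then take characters alternately from the front and the back (1st, last, 2nd, 2nd-last, ...).
Applying both steps to "ddaaffyttvg": "ggddiibwwyj", then "gjgydwdwibi".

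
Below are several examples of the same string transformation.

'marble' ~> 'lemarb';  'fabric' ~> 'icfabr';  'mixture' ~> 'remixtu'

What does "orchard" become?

rdorcha

What's happening: move the last 2 characters to the front (rotate right by 2).
So "orchard" becomes "rdorcha".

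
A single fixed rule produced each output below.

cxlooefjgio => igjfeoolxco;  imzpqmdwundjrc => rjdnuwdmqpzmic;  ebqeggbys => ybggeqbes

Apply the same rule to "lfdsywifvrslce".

clsrvfiwysdfle

Each output is the input with this applied: reverse the string, then move the first character to the end.
For "lfdsywifvrslce", step one produces "eclsrvfiwysdfl"; step two turns that into "clsrvfiwysdfle".
(Check on "ebqeggbys": → "sybggeqbe" → "ybggeqbes" ✓)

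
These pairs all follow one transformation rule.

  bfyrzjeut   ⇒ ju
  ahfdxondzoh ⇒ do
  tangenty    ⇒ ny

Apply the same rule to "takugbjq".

In each case the input is transformed by: keep every other character starting from the second (positions 2nd, 4th, 6th, ...), then keep only the last 2 characters.
"takugbjq" → "bq".

bq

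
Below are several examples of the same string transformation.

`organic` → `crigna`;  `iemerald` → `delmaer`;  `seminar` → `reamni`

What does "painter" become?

Rule — take characters alternately from the front and the back (1st, last, 2nd, 2nd-last, ...), then delete the first character.
On "painter" that produces "raeitn".
(Check on "iemerald": → "idelmaer" → "delmaer" ✓)

raeitn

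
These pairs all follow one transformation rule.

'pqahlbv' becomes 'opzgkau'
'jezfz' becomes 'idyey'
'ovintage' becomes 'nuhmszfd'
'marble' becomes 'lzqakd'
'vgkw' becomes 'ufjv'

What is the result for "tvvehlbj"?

What's happening: shift every letter 1 place backward in the alphabet (wrapping around).
Applying that to "tvvehlbj" gives "suudgkai".

suudgkai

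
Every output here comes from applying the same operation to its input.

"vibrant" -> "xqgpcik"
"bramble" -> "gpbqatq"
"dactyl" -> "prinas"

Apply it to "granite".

gpcxitv

Looking at the pairs, the operation is to shift every letter 11 places backward in the alphabet (wrapping around), then move the first character to the end.
On "granite" that produces "gpcxitv".
(Check on "vibrant": → "kxqgpci" → "xqgpcik" ✓)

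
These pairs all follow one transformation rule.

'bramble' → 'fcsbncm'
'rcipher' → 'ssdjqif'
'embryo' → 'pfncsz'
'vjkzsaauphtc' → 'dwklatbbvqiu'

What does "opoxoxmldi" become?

jpqpypynme

Each output is the input with this applied: move the last character to the front, then shift every letter 1 place forward in the alphabet (wrapping around).
On "opoxoxmldi": the first step gives "iopoxoxmld", and the second then gives "jpqpypynme".
(Check on "rcipher": → "rrciphe" → "ssdjqif" ✓)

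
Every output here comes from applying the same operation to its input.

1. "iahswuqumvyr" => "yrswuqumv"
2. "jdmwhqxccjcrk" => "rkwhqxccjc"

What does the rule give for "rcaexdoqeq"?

eqexdoq

The pattern: delete the first 3 characters, then move the last 2 characters to the front (rotate right by 2).
On "rcaexdoqeq": the first step gives "exdoqeq", and the second then gives "eqexdoq".
(Check on "jdmwhqxccjcrk": → "whqxccjcrk" → "rkwhqxccjc" ✓)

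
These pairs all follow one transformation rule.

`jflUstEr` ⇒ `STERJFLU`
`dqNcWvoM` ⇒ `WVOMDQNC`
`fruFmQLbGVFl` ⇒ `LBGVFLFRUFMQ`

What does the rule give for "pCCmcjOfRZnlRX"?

Each output is the input with this applied: swap the front and back halves of the string, then convert every letter to uppercase.
On "pCCmcjOfRZnlRX": the first step gives "fRZnlRXpCCmcjO", and the second then gives "FRZNLRXPCCMCJO".

FRZNLRXPCCMCJO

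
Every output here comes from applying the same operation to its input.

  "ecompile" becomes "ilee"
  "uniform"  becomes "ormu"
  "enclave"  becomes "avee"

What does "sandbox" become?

Each output is the input with this applied: move the first character to the end, then keep only the last 4 characters.
On "sandbox": the first step gives "andboxs", and the second then gives "boxs".
(Check on "ecompile": → "compilee" → "ilee" ✓)

boxs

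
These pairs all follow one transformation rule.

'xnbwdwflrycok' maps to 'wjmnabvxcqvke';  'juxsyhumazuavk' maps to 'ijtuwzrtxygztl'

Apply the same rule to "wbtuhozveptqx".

vwapsstogdnuy

Looking at the pairs, the operation is to shift every letter 1 place backward in the alphabet (wrapping around), then take characters alternately from the front and the back (1st, last, 2nd, 2nd-last, ...).
On "wbtuhozveptqx": the first step gives "vastgnyudospw", and the second then gives "vwapsstogdnuy".
(Check on "juxsyhumazuavk": → "itwrxgtlzytzuj" → "ijtuwzrtxygztl" ✓)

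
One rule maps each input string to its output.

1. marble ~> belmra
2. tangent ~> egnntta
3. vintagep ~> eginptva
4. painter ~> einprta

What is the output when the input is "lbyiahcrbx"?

In each case the input is transformed by: sort the characters into alphabetical order, then move the first character to the end.
"lbyiahcrbx" → "abbchilrxy" → "bbchilrxya".

bbchilrxya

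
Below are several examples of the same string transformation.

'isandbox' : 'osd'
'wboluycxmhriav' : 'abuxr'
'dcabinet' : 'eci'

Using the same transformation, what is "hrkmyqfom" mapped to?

ory

Looking at the pairs, the operation is to move the last 2 characters to the front (rotate right by 2), then keep one character in every 3, starting at position 1 (positions 1st, 4th, 7th, ...).
For "hrkmyqfom" the result is "ory".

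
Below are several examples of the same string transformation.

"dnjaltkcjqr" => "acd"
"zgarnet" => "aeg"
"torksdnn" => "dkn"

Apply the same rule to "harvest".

aeh

Looking at the pairs, the operation is to sort the characters into alphabetical order, then keep only the first 3 characters.
Working it through for "harvest": intermediate "aehrstv", final "aeh".
(Check on "torksdnn": → "dknnorst" → "dkn" ✓)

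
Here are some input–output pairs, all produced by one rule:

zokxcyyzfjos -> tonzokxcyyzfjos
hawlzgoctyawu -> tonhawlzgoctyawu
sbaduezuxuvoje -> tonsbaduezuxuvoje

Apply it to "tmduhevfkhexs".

In each case the input is transformed by: prepend "ton".
Applying that to "tmduhevfkhexs" gives "tontmduhevfkhexs".

tontmduhevfkhexs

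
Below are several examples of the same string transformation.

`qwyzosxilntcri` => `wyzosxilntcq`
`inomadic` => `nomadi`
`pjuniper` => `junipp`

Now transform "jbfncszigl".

The transformation: delete the last 2 characters, then move the first character to the end.
Working it through for "jbfncszigl": intermediate "jbfncszi", final "bfncszij".
(Check on "inomadic": → "inomad" → "nomadi" ✓)

bfncszij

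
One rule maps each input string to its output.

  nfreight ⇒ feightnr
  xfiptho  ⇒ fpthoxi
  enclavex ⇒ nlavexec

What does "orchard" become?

In each case the input is transformed by: move the first 2 characters to the end (rotate left by 2), then swap the first and last characters.
On "orchard" that produces "rhardoc".

rhardoc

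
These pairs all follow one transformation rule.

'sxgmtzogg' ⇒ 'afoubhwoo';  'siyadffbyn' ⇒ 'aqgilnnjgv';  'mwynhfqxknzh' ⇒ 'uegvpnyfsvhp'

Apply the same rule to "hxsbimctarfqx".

pfajqukbiznyf

Each output is the input with this applied: shift every letter 8 places forward in the alphabet (wrapping around).
Doing the same to "hxsbimctarfqx": "pfajqukbiznyf".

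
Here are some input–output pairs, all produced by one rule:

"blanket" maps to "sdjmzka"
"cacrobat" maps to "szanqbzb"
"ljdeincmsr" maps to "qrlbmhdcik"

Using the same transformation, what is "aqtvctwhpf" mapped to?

What's happening: shift every letter 1 place backward in the alphabet (wrapping around), then reverse the string.
For "aqtvctwhpf", step one produces "zpsubsvgoe"; step two turns that into "eogvsbuspz".

eogvsbuspz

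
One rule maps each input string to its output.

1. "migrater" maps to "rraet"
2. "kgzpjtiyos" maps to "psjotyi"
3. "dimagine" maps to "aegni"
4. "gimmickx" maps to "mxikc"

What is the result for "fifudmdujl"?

Rule — delete the first 3 characters, then take characters alternately from the front and the back (1st, last, 2nd, 2nd-last, ...).
"fifudmdujl" → "udmdujl" → "uldjmud".

uldjmud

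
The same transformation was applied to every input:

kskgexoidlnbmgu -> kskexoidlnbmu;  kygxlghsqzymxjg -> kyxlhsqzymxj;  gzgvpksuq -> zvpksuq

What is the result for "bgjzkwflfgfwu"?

bjzkwflffwu

The transformation: remove every "g".
For "bgjzkwflfgfwu" the result is "bjzkwflffwu".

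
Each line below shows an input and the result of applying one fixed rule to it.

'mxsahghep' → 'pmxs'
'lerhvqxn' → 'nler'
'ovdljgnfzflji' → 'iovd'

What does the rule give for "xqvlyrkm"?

The pattern: move the last character to the front, then keep only the first 4 characters.
For "xqvlyrkm", step one produces "mxqvlyrk"; step two turns that into "mxqv".

mxqv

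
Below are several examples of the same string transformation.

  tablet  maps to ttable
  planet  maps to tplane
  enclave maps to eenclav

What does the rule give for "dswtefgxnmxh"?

hdswtefgxnmx

The rule is to move the last character to the front.
So "dswtefgxnmxh" becomes "hdswtefgxnmx".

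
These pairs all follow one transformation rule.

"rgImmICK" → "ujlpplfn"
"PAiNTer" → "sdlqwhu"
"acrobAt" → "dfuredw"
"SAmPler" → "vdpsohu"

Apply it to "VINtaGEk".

ylqwdjhn

Each output is the input with this applied: shift every letter 3 places forward in the alphabet (wrapping around), then convert every letter to lowercase.
On "VINtaGEk": the first step gives "YLQwdJHn", and the second then gives "ylqwdjhn".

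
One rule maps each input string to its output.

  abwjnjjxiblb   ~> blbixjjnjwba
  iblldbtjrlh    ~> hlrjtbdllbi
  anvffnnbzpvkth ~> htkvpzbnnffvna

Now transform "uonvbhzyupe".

epuyzhbvnou

Rule — reverse the string.
So "uonvbhzyupe" becomes "epuyzhbvnou".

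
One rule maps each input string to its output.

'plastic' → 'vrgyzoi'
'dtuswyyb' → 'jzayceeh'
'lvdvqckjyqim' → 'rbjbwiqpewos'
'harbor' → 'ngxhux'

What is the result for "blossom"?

The pattern: shift every letter 6 places forward in the alphabet (wrapping around).
Applying that to "blossom" gives "hruyyus".

hruyyus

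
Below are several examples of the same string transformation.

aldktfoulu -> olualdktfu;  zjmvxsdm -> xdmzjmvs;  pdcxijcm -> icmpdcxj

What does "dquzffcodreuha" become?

What's happening: move the last 3 characters to the front (rotate right by 3), then swap the first and last characters.
Applying both steps to "dquzffcodreuha": "uhadquzffcodre", then "ehadquzffcodru".

ehadquzffcodru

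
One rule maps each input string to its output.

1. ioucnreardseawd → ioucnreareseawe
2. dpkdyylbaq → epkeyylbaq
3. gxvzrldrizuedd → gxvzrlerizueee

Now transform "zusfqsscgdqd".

What's happening: replace every "d" with "e".
So "zusfqsscgdqd" becomes "zusfqsscgeqe".

zusfqsscgeqe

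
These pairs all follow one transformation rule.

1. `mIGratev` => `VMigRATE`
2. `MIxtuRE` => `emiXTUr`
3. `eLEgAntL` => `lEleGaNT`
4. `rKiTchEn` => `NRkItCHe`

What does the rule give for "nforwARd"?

DNFORWar

The pattern: move the last character to the front, then flip the case of every letter.
Applying both steps to "nforwARd": "dnforwAR", then "DNFORWar".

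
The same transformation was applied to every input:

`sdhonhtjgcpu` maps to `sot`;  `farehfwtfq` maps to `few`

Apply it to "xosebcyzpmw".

xey

What's happening: keep one character in every 3, starting at position 1 (positions 1st, 4th, 7th, ...), then delete the last character.
"xosebcyzpmw" → "xeym" → "xey".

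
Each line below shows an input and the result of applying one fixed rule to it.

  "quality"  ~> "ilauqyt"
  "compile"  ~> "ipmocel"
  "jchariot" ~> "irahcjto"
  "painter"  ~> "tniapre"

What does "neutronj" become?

What's happening: move the last 2 characters to the front (rotate right by 2), then reverse the string.
For "neutronj", step one produces "njneutro"; step two turns that into "ortuenjn".

ortuenjn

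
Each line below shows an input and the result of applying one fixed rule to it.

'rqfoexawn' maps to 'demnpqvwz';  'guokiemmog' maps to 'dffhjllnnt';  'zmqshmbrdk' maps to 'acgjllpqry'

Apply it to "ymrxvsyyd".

The transformation: shift every letter 1 place backward in the alphabet (wrapping around), then sort the characters into alphabetical order.
"ymrxvsyyd" → "xlqwurxxc" → "clqruwxxx".

clqruwxxx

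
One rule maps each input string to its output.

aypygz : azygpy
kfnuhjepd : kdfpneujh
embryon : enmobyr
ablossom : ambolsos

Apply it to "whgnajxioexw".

Each output is the input with this applied: take characters alternately from the front and the back (1st, last, 2nd, 2nd-last, ...).
Doing the same to "whgnajxioexw": "wwhxgenoaijx".

wwhxgenoaijx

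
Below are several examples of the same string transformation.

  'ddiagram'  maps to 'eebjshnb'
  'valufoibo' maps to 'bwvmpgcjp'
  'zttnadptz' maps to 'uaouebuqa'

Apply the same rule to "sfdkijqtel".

gtlekjurmf

Looking at the pairs, the operation is to shift every letter 1 place forward in the alphabet (wrapping around), then swap each adjacent pair of characters (1↔2, 3↔4, ...).
"sfdkijqtel" → "tgeljkrufm" → "gtlekjurmf".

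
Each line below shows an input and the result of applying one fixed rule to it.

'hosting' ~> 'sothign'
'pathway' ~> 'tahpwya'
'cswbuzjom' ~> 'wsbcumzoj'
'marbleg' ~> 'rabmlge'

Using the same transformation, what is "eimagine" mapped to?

What's happening: move the first 2 characters to the end (rotate left by 2), then take characters alternately from the front and the back (1st, last, 2nd, 2nd-last, ...).
"eimagine" → "magineei" → "miaegein".

miaegein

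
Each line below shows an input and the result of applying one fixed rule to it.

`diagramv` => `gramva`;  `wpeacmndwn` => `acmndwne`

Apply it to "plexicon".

The rule is to delete the first 2 characters, then move the first character to the end.
For "plexicon", step one produces "exicon"; step two turns that into "xicone".

xicone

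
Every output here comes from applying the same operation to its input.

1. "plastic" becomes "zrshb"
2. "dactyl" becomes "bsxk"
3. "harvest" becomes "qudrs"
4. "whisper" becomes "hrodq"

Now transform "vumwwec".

Rule — shift every letter 1 place backward in the alphabet (wrapping around), then delete the first 2 characters.
"vumwwec" → "utlvvdb" → "lvvdb".

lvvdb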